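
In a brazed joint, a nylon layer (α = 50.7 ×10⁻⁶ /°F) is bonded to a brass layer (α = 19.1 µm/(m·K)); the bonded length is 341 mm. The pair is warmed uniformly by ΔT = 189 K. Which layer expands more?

nylon

nylon: α = 50.7×10⁻⁶/°F × 9/5 = 91.3×10⁻⁶/K.
α(nylon) = 91.3×10⁻⁶/K vs α(brass) = 19.1×10⁻⁶/K.
Higher α expands more for the same ΔT: nylon.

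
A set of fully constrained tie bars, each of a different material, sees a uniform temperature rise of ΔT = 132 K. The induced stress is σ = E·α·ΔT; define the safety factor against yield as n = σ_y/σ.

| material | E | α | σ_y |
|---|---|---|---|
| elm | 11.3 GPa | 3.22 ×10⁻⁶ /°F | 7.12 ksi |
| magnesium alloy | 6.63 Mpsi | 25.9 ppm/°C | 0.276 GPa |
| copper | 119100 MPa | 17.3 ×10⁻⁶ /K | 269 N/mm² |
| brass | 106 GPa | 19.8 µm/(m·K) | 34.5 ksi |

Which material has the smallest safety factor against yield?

brass

In consistent units (E in GPa, α in ×10⁻⁶/K, σ_y in MPa):
  elm: E = 11.30, α = 5.80, σ_y = 49.09 → σ = 8.65 MPa, n = 5.68
  magnesium alloy: E = 45.71, α = 25.9, σ_y = 276.0 → σ = 156 MPa, n = 1.77
  copper: E = 119.1, α = 17.3, σ_y = 269.0 → σ = 272 MPa, n = 0.989
  brass: E = 106.0, α = 19.8, σ_y = 237.9 → σ = 277 MPa, n = 0.859
Brass has the lowest safety factor, n = 0.859.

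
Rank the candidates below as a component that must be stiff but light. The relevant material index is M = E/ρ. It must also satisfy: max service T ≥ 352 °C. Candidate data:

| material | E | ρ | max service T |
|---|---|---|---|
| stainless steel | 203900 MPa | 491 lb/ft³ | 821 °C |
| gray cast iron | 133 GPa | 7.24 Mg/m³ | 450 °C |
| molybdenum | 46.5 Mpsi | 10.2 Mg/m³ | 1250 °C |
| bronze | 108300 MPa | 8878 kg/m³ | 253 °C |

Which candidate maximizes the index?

Screen on constraints: max service T ≥ 352 °C. Survivors: stainless steel, gray cast iron, molybdenum.
Convert each candidate to consistent units, then evaluate M:
  stainless steel: E = 203.9 GPa, ρ = 7865 kg/m³
  gray cast iron: E = 133.0 GPa, ρ = 7240 kg/m³
  molybdenum: E = 320.6 GPa, ρ = 10200 kg/m³
  molybdenum: M = 31.4 MN·m/kg
  stainless steel: M = 25.9 MN·m/kg
  gray cast iron: M = 18.4 MN·m/kg
Highest index: molybdenum.

molybdenum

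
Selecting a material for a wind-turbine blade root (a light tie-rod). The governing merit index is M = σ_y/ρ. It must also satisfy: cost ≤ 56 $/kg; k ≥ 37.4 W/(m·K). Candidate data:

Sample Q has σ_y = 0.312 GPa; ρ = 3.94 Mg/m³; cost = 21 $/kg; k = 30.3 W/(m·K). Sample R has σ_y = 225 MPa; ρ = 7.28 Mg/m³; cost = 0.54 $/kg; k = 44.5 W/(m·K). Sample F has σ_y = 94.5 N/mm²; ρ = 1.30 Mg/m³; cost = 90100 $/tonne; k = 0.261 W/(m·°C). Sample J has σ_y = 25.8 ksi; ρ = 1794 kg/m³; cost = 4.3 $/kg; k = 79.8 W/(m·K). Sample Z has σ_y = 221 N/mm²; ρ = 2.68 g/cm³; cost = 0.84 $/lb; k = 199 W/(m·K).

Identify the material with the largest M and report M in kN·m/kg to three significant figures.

sample J, M = 99.2 kN·m/kg

Screen on constraints: cost ≤ 56 $/kg; k ≥ 37.4 W/(m·K). Survivors: sample R, sample J, sample Z.
Normalizing units and computing the index:
  sample R: σ_y = 225.0 MPa, ρ = 7280 kg/m³
  sample J: σ_y = 177.9 MPa, ρ = 1794 kg/m³
  sample Z: σ_y = 221.0 MPa, ρ = 2680 kg/m³
  sample J: M = 99.2 kN·m/kg
  sample Z: M = 82.5 kN·m/kg
  sample R: M = 30.9 kN·m/kg
The maximum is for sample J.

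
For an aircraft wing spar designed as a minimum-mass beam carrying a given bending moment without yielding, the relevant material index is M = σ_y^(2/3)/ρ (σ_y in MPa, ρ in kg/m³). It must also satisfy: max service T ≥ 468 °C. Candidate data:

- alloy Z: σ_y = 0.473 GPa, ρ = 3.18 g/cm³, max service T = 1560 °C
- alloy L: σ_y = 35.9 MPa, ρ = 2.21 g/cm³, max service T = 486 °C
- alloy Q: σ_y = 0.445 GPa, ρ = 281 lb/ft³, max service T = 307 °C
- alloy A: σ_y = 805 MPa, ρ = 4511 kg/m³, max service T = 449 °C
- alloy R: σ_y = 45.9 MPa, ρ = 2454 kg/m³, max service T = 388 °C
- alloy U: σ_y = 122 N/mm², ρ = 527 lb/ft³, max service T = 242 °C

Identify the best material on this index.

Screen on constraints: max service T ≥ 468 °C. Survivors: alloy Z, alloy L.
Normalizing units and computing the index:
  alloy Z: σ_y = 473.0 MPa, ρ = 3180 kg/m³
  alloy L: σ_y = 35.90 MPa, ρ = 2210 kg/m³
  alloy Z: M = 19.1×10⁻³
  alloy L: M = 4.92×10⁻³
Alloy Z ranks first.

alloy Z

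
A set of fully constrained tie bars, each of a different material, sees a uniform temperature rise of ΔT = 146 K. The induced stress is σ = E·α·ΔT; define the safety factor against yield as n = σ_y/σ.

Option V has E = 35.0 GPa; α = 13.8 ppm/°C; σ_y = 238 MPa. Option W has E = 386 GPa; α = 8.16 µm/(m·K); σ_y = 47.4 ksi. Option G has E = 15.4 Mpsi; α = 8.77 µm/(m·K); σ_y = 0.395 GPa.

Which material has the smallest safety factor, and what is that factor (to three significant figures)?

Per material, after unit conversion:
  option V: E = 35.00, α = 13.8, σ_y = 238.0 → σ = 70.5 MPa, n = 3.38
  option W: E = 386.0, α = 8.16, σ_y = 326.8 → σ = 460 MPa, n = 0.711
  option G: E = 106.2, α = 8.77, σ_y = 395.0 → σ = 136 MPa, n = 2.91
The minimum is option W at n = 0.711.

option W, n = 0.711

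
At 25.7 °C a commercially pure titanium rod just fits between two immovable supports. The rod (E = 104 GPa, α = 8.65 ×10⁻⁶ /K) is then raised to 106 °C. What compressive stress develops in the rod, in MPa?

72.2 MPa

ΔT = 80.30 K. Constrained thermal stress σ = E·α·ΔT = 104.0×10³ MPa × 8.65×10⁻⁶ × 80.30 = 72.2 MPa (compressive).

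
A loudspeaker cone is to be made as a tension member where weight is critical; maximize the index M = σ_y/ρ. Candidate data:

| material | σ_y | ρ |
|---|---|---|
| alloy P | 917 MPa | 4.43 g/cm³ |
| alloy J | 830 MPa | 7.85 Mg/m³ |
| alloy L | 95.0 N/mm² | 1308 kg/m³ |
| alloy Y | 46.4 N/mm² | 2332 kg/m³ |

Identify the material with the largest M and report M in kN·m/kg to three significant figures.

alloy P, M = 207 kN·m/kg

Convert each candidate to consistent units, then evaluate M:
  alloy P: σ_y = 917.0 MPa, ρ = 4430 kg/m³
  alloy J: σ_y = 830.0 MPa, ρ = 7850 kg/m³
  alloy L: σ_y = 95.00 MPa, ρ = 1308 kg/m³
  alloy Y: σ_y = 46.40 MPa, ρ = 2332 kg/m³
  alloy P: M = 207 kN·m/kg
  alloy J: M = 106 kN·m/kg
  alloy L: M = 72.6 kN·m/kg
  alloy Y: M = 19.9 kN·m/kg
Alloy P has the largest M.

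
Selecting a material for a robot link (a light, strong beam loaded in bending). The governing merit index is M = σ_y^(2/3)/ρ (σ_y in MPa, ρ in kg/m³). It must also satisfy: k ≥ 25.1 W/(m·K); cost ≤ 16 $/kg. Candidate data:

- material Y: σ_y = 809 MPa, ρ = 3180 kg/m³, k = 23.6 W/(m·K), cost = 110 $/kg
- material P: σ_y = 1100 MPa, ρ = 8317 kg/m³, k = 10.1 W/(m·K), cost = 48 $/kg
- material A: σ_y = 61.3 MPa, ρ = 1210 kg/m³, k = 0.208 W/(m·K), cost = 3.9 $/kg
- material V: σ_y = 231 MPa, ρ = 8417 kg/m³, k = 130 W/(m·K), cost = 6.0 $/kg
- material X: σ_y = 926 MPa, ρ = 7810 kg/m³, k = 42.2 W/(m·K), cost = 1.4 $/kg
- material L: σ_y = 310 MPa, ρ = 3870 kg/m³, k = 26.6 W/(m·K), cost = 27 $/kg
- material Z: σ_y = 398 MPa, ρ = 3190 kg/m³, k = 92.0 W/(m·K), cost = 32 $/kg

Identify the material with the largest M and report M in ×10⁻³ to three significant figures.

material X, M = 12.2×10⁻³

Screen on constraints: k ≥ 25.1 W/(m·K); cost ≤ 16 $/kg. Survivors: material V, material X.
Evaluate M for each candidate:
  material X: M = 12.2×10⁻³
  material V: M = 4.47×10⁻³
Material X ranks first.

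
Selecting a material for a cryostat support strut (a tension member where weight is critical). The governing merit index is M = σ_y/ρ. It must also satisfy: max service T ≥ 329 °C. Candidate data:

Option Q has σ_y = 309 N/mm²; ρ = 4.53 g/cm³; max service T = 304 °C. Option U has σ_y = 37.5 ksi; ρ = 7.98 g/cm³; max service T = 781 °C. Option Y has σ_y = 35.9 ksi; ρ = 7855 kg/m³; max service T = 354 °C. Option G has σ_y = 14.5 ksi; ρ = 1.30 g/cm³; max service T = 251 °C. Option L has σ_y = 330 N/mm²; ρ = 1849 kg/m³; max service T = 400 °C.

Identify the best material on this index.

option L

Screen on constraints: max service T ≥ 329 °C. Survivors: option U, option Y, option L.
In SI units:
  option U: σ_y = 258.6 MPa, ρ = 7980 kg/m³
  option Y: σ_y = 247.5 MPa, ρ = 7855 kg/m³
  option L: σ_y = 330.0 MPa, ρ = 1849 kg/m³
  option L: M = 178 kN·m/kg
  option U: M = 32.4 kN·m/kg
  option Y: M = 31.5 kN·m/kg
Option L ranks first.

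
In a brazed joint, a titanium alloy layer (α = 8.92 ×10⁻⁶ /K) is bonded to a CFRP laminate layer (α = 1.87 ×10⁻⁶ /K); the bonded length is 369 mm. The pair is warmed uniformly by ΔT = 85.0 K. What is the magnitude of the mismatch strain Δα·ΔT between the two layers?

5.99×10⁻⁴

Δα = |8.92 − 1.87|×10⁻⁶/K = 7.05×10⁻⁶/K.
Mismatch strain = Δα·ΔT = 7.05×10⁻⁶ × 85.0 = 5.99×10⁻⁴.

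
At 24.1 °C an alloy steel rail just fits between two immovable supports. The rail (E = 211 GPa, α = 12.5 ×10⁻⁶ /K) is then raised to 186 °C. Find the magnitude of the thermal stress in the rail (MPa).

ΔT = 161.9 K. Constrained thermal stress σ = E·α·ΔT = 211.0×10³ MPa × 12.5×10⁻⁶ × 161.9 = 427 MPa (compressive).

427 MPa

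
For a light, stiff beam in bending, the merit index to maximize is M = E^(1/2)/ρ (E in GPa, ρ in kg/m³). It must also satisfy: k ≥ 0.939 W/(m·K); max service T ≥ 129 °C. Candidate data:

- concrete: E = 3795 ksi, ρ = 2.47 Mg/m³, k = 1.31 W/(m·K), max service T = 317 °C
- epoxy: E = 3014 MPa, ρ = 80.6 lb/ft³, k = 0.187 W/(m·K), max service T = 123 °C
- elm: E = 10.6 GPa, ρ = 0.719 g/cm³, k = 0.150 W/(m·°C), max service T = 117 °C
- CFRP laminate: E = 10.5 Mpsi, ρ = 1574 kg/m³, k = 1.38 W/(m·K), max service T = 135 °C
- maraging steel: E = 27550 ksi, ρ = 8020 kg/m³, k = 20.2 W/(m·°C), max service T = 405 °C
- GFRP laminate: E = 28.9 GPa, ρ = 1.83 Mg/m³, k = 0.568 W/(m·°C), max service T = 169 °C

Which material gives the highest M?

Screen on constraints: k ≥ 0.939 W/(m·K); max service T ≥ 129 °C. Survivors: concrete, CFRP laminate, maraging steel.
Normalizing units and computing the index:
  concrete: E = 26.17 GPa, ρ = 2470 kg/m³
  CFRP laminate: E = 72.39 GPa, ρ = 1574 kg/m³
  maraging steel: E = 190.0 GPa, ρ = 8020 kg/m³
  CFRP laminate: M = 5.41×10⁻³
  concrete: M = 2.07×10⁻³
  maraging steel: M = 1.72×10⁻³
CFRP laminate ranks first.

CFRP laminate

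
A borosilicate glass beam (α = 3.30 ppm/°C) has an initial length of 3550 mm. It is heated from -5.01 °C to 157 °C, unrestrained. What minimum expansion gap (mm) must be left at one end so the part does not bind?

ΔT = 157 − (-5.01) = 162.0 K.
ΔL = α·L₀·ΔT = 3.30×10⁻⁶ × 3550 mm × 162.0 K = 1.90 mm.

1.90 mm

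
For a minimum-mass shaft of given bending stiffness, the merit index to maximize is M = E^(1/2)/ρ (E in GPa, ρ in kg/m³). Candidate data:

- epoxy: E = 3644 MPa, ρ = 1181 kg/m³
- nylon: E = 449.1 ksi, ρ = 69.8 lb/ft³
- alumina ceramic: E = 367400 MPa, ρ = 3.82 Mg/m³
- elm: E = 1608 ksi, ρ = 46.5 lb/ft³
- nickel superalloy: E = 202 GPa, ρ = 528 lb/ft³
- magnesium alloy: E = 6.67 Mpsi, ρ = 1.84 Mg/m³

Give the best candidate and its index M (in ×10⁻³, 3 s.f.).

Putting every candidate on a common basis:
  epoxy: E = 3.644 GPa, ρ = 1181 kg/m³
  nylon: E = 3.096 GPa, ρ = 1118 kg/m³
  alumina ceramic: E = 367.4 GPa, ρ = 3820 kg/m³
  elm: E = 11.09 GPa, ρ = 744.9 kg/m³
  nickel superalloy: E = 202.0 GPa, ρ = 8458 kg/m³
  magnesium alloy: E = 45.99 GPa, ρ = 1840 kg/m³
  alumina ceramic: M = 5.02×10⁻³
  elm: M = 4.47×10⁻³
  magnesium alloy: M = 3.69×10⁻³
  nickel superalloy: M = 1.68×10⁻³
  epoxy: M = 1.62×10⁻³
  nylon: M = 1.57×10⁻³
The maximum is for alumina ceramic.

alumina ceramic, M = 5.02×10⁻³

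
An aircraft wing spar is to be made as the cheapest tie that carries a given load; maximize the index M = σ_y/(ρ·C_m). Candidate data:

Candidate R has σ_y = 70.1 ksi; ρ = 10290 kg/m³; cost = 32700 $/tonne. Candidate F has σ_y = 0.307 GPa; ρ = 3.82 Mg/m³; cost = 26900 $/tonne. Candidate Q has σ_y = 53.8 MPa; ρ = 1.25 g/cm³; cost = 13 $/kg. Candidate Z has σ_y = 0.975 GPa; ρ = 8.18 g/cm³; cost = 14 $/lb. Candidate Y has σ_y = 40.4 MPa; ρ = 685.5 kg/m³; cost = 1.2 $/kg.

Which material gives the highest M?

After converting to SI:
  candidate R: σ_y = 483.3 MPa, ρ = 10290 kg/m³, cost = 32.70 $/kg
  candidate F: σ_y = 307.0 MPa, ρ = 3820 kg/m³, cost = 26.90 $/kg
  candidate Q: σ_y = 53.80 MPa, ρ = 1250 kg/m³, cost = 13.00 $/kg
  candidate Z: σ_y = 975.0 MPa, ρ = 8180 kg/m³, cost = 30.86 $/kg
  candidate Y: σ_y = 40.40 MPa, ρ = 685.5 kg/m³, cost = 1.200 $/kg
  candidate Y: M = 49.1 kN·m per $
  candidate Z: M = 3.86 kN·m per $
  candidate Q: M = 3.31 kN·m per $
  candidate F: M = 2.99 kN·m per $
  candidate R: M = 1.44 kN·m per $
Highest index: candidate Y.

candidate Y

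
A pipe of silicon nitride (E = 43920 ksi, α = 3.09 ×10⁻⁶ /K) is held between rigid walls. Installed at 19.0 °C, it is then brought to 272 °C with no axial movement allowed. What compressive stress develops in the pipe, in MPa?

237 MPa

E = 43920 ksi = 302.8 GPa.
ΔT = 253.0 K. Constrained thermal stress σ = E·α·ΔT = 302.8×10³ MPa × 3.09×10⁻⁶ × 253.0 = 237 MPa (compressive).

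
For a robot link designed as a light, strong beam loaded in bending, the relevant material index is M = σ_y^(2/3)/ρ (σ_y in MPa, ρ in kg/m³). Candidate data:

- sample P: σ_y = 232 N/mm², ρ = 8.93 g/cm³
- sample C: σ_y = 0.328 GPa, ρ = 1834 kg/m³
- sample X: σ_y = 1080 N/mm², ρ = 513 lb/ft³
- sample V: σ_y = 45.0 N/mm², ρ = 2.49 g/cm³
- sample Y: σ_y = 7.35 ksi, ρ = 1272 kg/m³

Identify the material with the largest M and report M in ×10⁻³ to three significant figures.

Convert each candidate to consistent units, then evaluate M:
  sample P: σ_y = 232.0 MPa, ρ = 8930 kg/m³
  sample C: σ_y = 328.0 MPa, ρ = 1834 kg/m³
  sample X: σ_y = 1080 MPa, ρ = 8217 kg/m³
  sample V: σ_y = 45.00 MPa, ρ = 2490 kg/m³
  sample Y: σ_y = 50.68 MPa, ρ = 1272 kg/m³
  sample C: M = 25.9×10⁻³
  sample X: M = 12.8×10⁻³
  sample Y: M = 10.8×10⁻³
  sample V: M = 5.08×10⁻³
  sample P: M = 4.23×10⁻³
The maximum is for sample C.

sample C, M = 25.9×10⁻³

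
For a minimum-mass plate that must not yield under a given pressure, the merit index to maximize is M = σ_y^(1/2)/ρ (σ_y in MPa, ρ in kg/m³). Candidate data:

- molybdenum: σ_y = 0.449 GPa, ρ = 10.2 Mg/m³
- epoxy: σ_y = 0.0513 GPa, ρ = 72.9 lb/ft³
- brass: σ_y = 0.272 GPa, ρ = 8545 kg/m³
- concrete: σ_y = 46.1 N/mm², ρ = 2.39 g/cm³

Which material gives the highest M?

epoxy

After converting to SI:
  molybdenum: σ_y = 449.0 MPa, ρ = 10200 kg/m³
  epoxy: σ_y = 51.30 MPa, ρ = 1168 kg/m³
  brass: σ_y = 272.0 MPa, ρ = 8545 kg/m³
  concrete: σ_y = 46.10 MPa, ρ = 2390 kg/m³
  epoxy: M = 6.13×10⁻³
  concrete: M = 2.84×10⁻³
  molybdenum: M = 2.08×10⁻³
  brass: M = 1.93×10⁻³
Epoxy has the largest M.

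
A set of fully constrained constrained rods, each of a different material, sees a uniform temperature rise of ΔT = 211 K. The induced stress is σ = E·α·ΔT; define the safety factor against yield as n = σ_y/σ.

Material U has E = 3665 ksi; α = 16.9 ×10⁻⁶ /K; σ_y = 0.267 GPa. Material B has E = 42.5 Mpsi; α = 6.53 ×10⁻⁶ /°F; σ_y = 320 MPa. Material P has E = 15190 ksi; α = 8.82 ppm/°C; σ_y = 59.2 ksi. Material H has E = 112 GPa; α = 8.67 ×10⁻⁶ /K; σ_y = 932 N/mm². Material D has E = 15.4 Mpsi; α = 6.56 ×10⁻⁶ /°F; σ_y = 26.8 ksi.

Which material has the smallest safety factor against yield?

In consistent units (E in GPa, α in ×10⁻⁶/K, σ_y in MPa):
  material U: E = 25.27, α = 16.9, σ_y = 267.0 → σ = 90.1 MPa, n = 2.96
  material B: E = 293.0, α = 11.8, σ_y = 320.0 → σ = 727 MPa, n = 0.440
  material P: E = 104.7, α = 8.82, σ_y = 408.2 → σ = 195 MPa, n = 2.09
  material H: E = 112.0, α = 8.67, σ_y = 932.0 → σ = 205 MPa, n = 4.55
  material D: E = 106.2, α = 11.8, σ_y = 184.8 → σ = 265 MPa, n = 0.698
Material B has the lowest safety factor, n = 0.440.

material B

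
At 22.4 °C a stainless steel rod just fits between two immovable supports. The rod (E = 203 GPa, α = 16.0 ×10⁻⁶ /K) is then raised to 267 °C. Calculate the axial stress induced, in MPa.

ΔT = 244.6 K. Constrained thermal stress σ = E·α·ΔT = 203.0×10³ MPa × 16.0×10⁻⁶ × 244.6 = 794 MPa (compressive).

794 MPa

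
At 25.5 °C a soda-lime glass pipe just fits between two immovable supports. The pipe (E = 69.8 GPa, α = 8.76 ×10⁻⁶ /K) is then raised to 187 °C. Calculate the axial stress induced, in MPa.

ΔT = 161.5 K. Constrained thermal stress σ = E·α·ΔT = 69.80×10³ MPa × 8.76×10⁻⁶ × 161.5 = 98.7 MPa (compressive).

98.7 MPa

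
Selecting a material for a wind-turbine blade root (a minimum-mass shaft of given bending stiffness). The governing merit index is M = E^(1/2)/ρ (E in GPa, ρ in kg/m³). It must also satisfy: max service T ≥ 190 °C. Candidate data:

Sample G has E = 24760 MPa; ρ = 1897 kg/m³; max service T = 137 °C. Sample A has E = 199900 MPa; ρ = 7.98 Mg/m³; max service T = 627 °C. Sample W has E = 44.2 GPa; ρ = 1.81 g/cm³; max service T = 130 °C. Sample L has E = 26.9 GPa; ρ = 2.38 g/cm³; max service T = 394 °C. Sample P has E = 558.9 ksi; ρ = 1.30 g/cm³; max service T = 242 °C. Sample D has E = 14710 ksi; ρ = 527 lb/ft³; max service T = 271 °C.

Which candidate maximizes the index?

sample L

Screen on constraints: max service T ≥ 190 °C. Survivors: sample A, sample L, sample P, sample D.
After converting to SI:
  sample A: E = 199.9 GPa, ρ = 7980 kg/m³
  sample L: E = 26.90 GPa, ρ = 2380 kg/m³
  sample P: E = 3.853 GPa, ρ = 1300 kg/m³
  sample D: E = 101.4 GPa, ρ = 8442 kg/m³
  sample L: M = 2.18×10⁻³
  sample A: M = 1.77×10⁻³
  sample P: M = 1.51×10⁻³
  sample D: M = 1.19×10⁻³
The maximum is for sample L.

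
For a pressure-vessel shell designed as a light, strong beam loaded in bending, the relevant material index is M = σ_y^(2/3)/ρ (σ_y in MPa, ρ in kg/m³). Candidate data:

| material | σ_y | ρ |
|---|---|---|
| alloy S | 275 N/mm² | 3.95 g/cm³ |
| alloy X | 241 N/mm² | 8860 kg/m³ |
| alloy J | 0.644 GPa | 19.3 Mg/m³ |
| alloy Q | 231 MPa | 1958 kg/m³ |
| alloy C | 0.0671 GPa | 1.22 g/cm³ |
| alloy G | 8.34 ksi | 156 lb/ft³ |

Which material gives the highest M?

Convert each candidate to consistent units, then evaluate M:
  alloy S: σ_y = 275.0 MPa, ρ = 3950 kg/m³
  alloy X: σ_y = 241.0 MPa, ρ = 8860 kg/m³
  alloy J: σ_y = 644.0 MPa, ρ = 19300 kg/m³
  alloy Q: σ_y = 231.0 MPa, ρ = 1958 kg/m³
  alloy C: σ_y = 67.10 MPa, ρ = 1220 kg/m³
  alloy G: σ_y = 57.50 MPa, ρ = 2499 kg/m³
  alloy Q: M = 19.2×10⁻³
  alloy C: M = 13.5×10⁻³
  alloy S: M = 10.7×10⁻³
  alloy G: M = 5.96×10⁻³
  alloy X: M = 4.37×10⁻³
  alloy J: M = 3.86×10⁻³
Alloy Q has the largest M.

alloy Q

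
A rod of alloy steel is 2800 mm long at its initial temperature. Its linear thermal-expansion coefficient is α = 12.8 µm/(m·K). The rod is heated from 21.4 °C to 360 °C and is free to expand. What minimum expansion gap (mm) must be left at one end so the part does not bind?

12.1 mm

ΔT = 360 − 21.4 = 338.6 K.
ΔL = α·L₀·ΔT = 12.8×10⁻⁶ × 2800 mm × 338.6 K = 12.1 mm.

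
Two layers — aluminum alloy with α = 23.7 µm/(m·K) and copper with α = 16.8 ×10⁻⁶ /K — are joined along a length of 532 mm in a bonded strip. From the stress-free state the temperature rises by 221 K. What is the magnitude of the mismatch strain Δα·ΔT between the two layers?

1.52×10⁻³

Δα = |23.7 − 16.8|×10⁻⁶/K = 6.90×10⁻⁶/K.
Mismatch strain = Δα·ΔT = 6.90×10⁻⁶ × 221.0 = 1.52×10⁻³.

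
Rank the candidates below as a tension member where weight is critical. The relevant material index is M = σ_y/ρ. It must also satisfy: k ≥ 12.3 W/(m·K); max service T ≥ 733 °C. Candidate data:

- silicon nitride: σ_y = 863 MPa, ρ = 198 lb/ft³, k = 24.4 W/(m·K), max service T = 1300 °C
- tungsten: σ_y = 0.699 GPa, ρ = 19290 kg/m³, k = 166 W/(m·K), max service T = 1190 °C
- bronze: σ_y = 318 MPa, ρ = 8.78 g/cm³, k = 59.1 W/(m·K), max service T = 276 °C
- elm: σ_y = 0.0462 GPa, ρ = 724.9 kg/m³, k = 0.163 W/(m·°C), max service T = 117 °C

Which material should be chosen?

silicon nitride

Screen on constraints: k ≥ 12.3 W/(m·K); max service T ≥ 733 °C. Survivors: silicon nitride, tungsten.
Putting every candidate on a common basis:
  silicon nitride: σ_y = 863.0 MPa, ρ = 3172 kg/m³
  tungsten: σ_y = 699.0 MPa, ρ = 19290 kg/m³
  silicon nitride: M = 272 kN·m/kg
  tungsten: M = 36.2 kN·m/kg
The maximum is for silicon nitride.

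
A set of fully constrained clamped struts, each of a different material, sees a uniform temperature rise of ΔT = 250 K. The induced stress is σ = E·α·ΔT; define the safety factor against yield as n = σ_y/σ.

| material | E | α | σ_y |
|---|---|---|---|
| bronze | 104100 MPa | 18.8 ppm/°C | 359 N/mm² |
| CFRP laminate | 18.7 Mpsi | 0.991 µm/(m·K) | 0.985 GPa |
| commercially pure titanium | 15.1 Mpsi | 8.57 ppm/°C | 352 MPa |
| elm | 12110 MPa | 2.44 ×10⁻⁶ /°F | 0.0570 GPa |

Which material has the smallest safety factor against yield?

bronze

In consistent units (E in GPa, α in ×10⁻⁶/K, σ_y in MPa):
  bronze: E = 104.1, α = 18.8, σ_y = 359.0 → σ = 489 MPa, n = 0.734
  CFRP laminate: E = 128.9, α = 0.991, σ_y = 985.0 → σ = 31.9 MPa, n = 30.8
  commercially pure titanium: E = 104.1, α = 8.57, σ_y = 352.0 → σ = 223 MPa, n = 1.58
  elm: E = 12.11, α = 4.39, σ_y = 57.00 → σ = 13.3 MPa, n = 4.29
Smallest n: bronze with n = 0.734.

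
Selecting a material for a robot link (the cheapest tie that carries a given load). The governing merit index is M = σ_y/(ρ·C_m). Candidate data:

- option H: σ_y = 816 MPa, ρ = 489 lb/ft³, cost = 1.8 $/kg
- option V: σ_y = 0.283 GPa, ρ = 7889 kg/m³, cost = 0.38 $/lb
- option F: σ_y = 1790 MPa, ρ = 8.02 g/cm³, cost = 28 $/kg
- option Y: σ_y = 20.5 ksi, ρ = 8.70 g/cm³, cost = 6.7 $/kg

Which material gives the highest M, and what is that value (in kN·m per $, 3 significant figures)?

In SI units:
  option H: σ_y = 816.0 MPa, ρ = 7833 kg/m³, cost = 1.800 $/kg
  option V: σ_y = 283.0 MPa, ρ = 7889 kg/m³, cost = 0.8377 $/kg
  option F: σ_y = 1790 MPa, ρ = 8020 kg/m³, cost = 28.00 $/kg
  option Y: σ_y = 141.3 MPa, ρ = 8700 kg/m³, cost = 6.700 $/kg
  option H: M = 57.9 kN·m per $
  option V: M = 42.8 kN·m per $
  option F: M = 7.97 kN·m per $
  option Y: M = 2.42 kN·m per $
The maximum is for option H.

option H, M = 57.9 kN·m per $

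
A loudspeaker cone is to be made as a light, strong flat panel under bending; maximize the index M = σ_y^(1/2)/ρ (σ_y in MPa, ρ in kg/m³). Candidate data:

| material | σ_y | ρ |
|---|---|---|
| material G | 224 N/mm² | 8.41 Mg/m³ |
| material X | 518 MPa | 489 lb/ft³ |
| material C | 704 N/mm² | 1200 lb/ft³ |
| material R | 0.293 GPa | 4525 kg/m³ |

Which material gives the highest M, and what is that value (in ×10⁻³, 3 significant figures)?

In SI units:
  material G: σ_y = 224.0 MPa, ρ = 8410 kg/m³
  material X: σ_y = 518.0 MPa, ρ = 7833 kg/m³
  material C: σ_y = 704.0 MPa, ρ = 19220 kg/m³
  material R: σ_y = 293.0 MPa, ρ = 4525 kg/m³
  material R: M = 3.78×10⁻³
  material X: M = 2.91×10⁻³
  material G: M = 1.78×10⁻³
  material C: M = 1.38×10⁻³
Material R has the largest M.

material R, M = 3.78×10⁻³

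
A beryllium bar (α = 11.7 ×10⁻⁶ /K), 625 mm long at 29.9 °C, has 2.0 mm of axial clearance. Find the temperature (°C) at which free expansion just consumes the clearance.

303 °C

α·L₀·ΔT = 2.0 mm ⇒ ΔT = 2.0 / (11.7×10⁻⁶ × 625.0) = 273.5 K.
T = 29.9 + 273.5 = 303.4 °C.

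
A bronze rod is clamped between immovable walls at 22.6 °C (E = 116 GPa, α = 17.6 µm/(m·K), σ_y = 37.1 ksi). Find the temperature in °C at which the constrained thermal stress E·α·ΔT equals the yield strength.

148 °C

σ_y = 37.1 ksi = 255.8 MPa.
E·α·ΔT = 255.8 MPa ⇒ ΔT = 255.8 / (116.0×10³ × 17.6×10⁻⁶) = 125.3 K.
T = 22.6 + 125.3 = 147.9 °C.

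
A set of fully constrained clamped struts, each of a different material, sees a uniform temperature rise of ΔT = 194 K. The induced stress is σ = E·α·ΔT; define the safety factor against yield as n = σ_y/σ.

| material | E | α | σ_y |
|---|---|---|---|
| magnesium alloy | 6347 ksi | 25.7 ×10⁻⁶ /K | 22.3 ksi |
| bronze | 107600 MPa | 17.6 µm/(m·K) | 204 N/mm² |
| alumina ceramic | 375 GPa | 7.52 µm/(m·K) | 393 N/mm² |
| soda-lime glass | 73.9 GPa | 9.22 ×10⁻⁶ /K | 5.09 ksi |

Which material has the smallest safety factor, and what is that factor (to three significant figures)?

soda-lime glass, n = 0.265

Converting E to GPa, α to ×10⁻⁶/K, σ_y to MPa, then σ and n for each:
  magnesium alloy: E = 43.76, α = 25.7, σ_y = 153.8 → σ = 218 MPa, n = 0.705
  bronze: E = 107.6, α = 17.6, σ_y = 204.0 → σ = 367 MPa, n = 0.555
  alumina ceramic: E = 375.0, α = 7.52, σ_y = 393.0 → σ = 547 MPa, n = 0.718
  soda-lime glass: E = 73.90, α = 9.22, σ_y = 35.09 → σ = 132 MPa, n = 0.265
Smallest n: soda-lime glass with n = 0.265.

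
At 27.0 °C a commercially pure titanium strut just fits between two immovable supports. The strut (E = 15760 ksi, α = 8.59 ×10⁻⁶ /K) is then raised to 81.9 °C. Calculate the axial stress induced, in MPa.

E = 15760 ksi = 108.7 GPa.
ΔT = 54.90 K. Constrained thermal stress σ = E·α·ΔT = 108.7×10³ MPa × 8.59×10⁻⁶ × 54.90 = 51.2 MPa (compressive).

51.2 MPa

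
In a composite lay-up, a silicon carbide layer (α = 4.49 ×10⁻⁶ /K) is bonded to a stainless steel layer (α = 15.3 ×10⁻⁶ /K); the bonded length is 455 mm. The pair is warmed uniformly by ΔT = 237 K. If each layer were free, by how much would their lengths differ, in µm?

Δα = |4.49 − 15.3|×10⁻⁶/K = 10.8×10⁻⁶/K.
ΔL_mismatch = Δα·L·ΔT = 10.8×10⁻⁶ × 455.0 mm × 237.0 K = 1170 µm.

1170 µm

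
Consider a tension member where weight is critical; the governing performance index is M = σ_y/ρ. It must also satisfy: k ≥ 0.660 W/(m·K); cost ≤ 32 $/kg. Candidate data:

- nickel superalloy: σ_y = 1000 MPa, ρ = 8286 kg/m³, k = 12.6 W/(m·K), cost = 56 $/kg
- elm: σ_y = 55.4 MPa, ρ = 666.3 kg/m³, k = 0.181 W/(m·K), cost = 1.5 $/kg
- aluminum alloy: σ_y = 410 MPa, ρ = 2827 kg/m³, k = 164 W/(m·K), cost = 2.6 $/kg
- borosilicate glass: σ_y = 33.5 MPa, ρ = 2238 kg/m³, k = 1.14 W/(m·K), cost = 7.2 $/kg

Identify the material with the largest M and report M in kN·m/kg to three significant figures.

aluminum alloy, M = 145 kN·m/kg

Screen on constraints: k ≥ 0.660 W/(m·K); cost ≤ 32 $/kg. Survivors: aluminum alloy, borosilicate glass.
Evaluate M for each candidate:
  aluminum alloy: M = 145 kN·m/kg
  borosilicate glass: M = 15.0 kN·m/kg
The maximum is for aluminum alloy.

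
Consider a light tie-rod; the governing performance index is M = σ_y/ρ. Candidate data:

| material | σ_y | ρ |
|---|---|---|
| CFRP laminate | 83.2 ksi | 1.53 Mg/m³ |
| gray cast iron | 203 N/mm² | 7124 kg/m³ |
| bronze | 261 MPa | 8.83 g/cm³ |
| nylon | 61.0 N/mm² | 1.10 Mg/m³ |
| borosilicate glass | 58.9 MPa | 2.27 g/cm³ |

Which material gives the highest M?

Putting every candidate on a common basis:
  CFRP laminate: σ_y = 573.6 MPa, ρ = 1530 kg/m³
  gray cast iron: σ_y = 203.0 MPa, ρ = 7124 kg/m³
  bronze: σ_y = 261.0 MPa, ρ = 8830 kg/m³
  nylon: σ_y = 61.00 MPa, ρ = 1100 kg/m³
  borosilicate glass: σ_y = 58.90 MPa, ρ = 2270 kg/m³
  CFRP laminate: M = 375 kN·m/kg
  nylon: M = 55.5 kN·m/kg
  bronze: M = 29.6 kN·m/kg
  gray cast iron: M = 28.5 kN·m/kg
  borosilicate glass: M = 25.9 kN·m/kg
CFRP laminate has the largest M.

CFRP laminate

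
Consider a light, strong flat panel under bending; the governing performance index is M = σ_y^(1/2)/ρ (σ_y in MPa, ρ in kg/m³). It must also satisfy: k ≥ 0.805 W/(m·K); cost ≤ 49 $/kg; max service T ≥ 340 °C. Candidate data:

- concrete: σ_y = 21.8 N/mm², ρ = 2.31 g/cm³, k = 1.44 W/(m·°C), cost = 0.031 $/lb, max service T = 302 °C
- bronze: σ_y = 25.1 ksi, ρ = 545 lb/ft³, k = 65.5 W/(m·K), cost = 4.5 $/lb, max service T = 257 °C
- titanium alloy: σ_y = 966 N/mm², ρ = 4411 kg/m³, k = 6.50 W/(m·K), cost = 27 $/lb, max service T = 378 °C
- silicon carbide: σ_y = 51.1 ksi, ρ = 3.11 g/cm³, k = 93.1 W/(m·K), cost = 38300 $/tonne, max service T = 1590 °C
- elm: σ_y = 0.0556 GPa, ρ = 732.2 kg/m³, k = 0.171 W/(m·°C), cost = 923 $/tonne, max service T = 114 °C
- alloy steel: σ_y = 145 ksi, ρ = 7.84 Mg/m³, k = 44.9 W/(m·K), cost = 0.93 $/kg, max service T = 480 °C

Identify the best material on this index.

Screen on constraints: k ≥ 0.805 W/(m·K); cost ≤ 49 $/kg; max service T ≥ 340 °C. Survivors: silicon carbide, alloy steel.
After converting to SI:
  silicon carbide: σ_y = 352.3 MPa, ρ = 3110 kg/m³
  alloy steel: σ_y = 999.7 MPa, ρ = 7840 kg/m³
  silicon carbide: M = 6.04×10⁻³
  alloy steel: M = 4.03×10⁻³
Silicon carbide ranks first.

silicon carbide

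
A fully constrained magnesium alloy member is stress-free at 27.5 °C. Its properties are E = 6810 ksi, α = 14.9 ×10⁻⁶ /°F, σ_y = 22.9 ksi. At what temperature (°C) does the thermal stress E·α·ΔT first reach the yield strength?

153 °C

E = 6810 ksi = 46.95 GPa.
α = 14.9×10⁻⁶/°F × 9/5 = 26.8×10⁻⁶/K.
σ_y = 22.9 ksi = 157.9 MPa.
E·α·ΔT = 157.9 MPa ⇒ ΔT = 157.9 / (46.95×10³ × 26.8×10⁻⁶) = 125.4 K.
T = 27.5 + 125.4 = 152.9 °C.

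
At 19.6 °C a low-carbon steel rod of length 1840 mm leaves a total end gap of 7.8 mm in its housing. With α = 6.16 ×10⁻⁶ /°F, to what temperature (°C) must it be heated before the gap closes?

α = 6.16×10⁻⁶/°F × 9/5 = 11.1×10⁻⁶/K.
α·L₀·ΔT = 7.8 mm ⇒ ΔT = 7.8 / (11.1×10⁻⁶ × 1840.0) = 382.3 K.
T = 19.6 + 382.3 = 401.9 °C.

402 °C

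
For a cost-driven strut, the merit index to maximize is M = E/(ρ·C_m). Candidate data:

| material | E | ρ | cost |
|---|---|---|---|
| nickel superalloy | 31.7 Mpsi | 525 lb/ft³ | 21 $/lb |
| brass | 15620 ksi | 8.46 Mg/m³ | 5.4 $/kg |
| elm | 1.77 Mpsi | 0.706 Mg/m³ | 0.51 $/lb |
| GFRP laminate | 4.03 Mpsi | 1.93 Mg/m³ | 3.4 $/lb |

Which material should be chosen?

Convert each candidate to consistent units, then evaluate M:
  nickel superalloy: E = 218.6 GPa, ρ = 8410 kg/m³, cost = 46.30 $/kg
  brass: E = 107.7 GPa, ρ = 8460 kg/m³, cost = 5.400 $/kg
  elm: E = 12.20 GPa, ρ = 706.0 kg/m³, cost = 1.124 $/kg
  GFRP laminate: E = 27.79 GPa, ρ = 1930 kg/m³, cost = 7.496 $/kg
  elm: M = 15.4 MN·m per $
  brass: M = 2.36 MN·m per $
  GFRP laminate: M = 1.92 MN·m per $
  nickel superalloy: M = 0.561 MN·m per $
Highest index: elm.

elm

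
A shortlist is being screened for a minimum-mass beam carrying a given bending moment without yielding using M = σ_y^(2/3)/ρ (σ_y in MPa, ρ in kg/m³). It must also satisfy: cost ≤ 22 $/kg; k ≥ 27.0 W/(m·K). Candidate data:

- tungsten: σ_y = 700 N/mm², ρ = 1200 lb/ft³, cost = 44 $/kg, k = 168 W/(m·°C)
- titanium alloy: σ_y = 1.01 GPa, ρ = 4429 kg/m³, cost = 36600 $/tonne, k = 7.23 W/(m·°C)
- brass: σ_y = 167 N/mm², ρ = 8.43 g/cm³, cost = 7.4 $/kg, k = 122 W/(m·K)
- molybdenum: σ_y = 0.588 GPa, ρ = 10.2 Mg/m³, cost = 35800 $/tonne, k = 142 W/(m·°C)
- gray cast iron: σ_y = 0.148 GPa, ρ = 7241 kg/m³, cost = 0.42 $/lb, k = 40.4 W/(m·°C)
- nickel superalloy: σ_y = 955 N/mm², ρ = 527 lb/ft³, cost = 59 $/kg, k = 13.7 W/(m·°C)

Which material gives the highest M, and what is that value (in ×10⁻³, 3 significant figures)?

Screen on constraints: cost ≤ 22 $/kg; k ≥ 27.0 W/(m·K). Survivors: brass, gray cast iron.
Normalizing units and computing the index:
  brass: σ_y = 167.0 MPa, ρ = 8430 kg/m³
  gray cast iron: σ_y = 148.0 MPa, ρ = 7241 kg/m³
  gray cast iron: M = 3.86×10⁻³
  brass: M = 3.60×10⁻³
The maximum is for gray cast iron.

gray cast iron, M = 3.86×10⁻³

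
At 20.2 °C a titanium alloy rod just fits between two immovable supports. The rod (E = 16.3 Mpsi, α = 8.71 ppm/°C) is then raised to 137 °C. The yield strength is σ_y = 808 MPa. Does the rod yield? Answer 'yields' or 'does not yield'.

E = 16.3 Mpsi = 112.4 GPa.
ΔT = 116.8 K. Constrained thermal stress σ = E·α·ΔT = 112.4×10³ MPa × 8.71×10⁻⁶ × 116.8 = 114 MPa (compressive).
Compare to σ_y = 808 MPa: σ < σ_y, so it does not yield.

does not yield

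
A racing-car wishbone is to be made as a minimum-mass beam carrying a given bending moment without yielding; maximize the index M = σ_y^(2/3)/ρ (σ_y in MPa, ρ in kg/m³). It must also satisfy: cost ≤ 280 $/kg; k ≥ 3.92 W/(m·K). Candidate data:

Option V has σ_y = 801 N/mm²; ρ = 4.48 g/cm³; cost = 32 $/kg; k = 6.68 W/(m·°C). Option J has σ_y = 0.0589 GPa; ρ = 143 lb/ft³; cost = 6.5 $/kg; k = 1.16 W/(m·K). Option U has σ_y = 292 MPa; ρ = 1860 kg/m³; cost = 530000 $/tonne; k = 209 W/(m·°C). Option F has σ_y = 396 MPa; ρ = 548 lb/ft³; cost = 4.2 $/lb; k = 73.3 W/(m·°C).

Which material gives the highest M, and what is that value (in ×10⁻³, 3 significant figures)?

Screen on constraints: cost ≤ 280 $/kg; k ≥ 3.92 W/(m·K). Survivors: option V, option F.
Convert each candidate to consistent units, then evaluate M:
  option V: σ_y = 801.0 MPa, ρ = 4480 kg/m³
  option F: σ_y = 396.0 MPa, ρ = 8778 kg/m³
  option V: M = 19.3×10⁻³
  option F: M = 6.14×10⁻³
Option V has the largest M.

option V, M = 19.3×10⁻³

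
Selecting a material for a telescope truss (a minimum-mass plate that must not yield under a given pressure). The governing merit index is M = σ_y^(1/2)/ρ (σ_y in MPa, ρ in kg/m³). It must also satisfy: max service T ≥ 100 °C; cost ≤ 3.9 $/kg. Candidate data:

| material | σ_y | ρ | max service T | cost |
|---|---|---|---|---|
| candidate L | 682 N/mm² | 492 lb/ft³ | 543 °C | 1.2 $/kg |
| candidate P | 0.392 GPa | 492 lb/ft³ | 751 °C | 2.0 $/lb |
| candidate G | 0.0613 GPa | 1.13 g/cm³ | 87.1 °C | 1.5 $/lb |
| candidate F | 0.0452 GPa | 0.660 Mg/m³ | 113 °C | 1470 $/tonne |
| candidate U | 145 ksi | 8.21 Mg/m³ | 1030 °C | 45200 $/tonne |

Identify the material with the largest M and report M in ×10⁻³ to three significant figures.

Screen on constraints: max service T ≥ 100 °C; cost ≤ 3.9 $/kg. Survivors: candidate L, candidate F.
Convert each candidate to consistent units, then evaluate M:
  candidate L: σ_y = 682.0 MPa, ρ = 7881 kg/m³
  candidate F: σ_y = 45.20 MPa, ρ = 660.0 kg/m³
  candidate F: M = 10.2×10⁻³
  candidate L: M = 3.31×10⁻³
Candidate F ranks first.

candidate F, M = 10.2×10⁻³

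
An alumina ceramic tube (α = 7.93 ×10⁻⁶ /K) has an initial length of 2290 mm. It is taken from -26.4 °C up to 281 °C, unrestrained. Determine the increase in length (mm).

5.58 mm

ΔT = 281 − (-26.4) = 307.4 K.
ΔL = α·L₀·ΔT = 7.93×10⁻⁶ × 2290 mm × 307.4 K = 5.58 mm.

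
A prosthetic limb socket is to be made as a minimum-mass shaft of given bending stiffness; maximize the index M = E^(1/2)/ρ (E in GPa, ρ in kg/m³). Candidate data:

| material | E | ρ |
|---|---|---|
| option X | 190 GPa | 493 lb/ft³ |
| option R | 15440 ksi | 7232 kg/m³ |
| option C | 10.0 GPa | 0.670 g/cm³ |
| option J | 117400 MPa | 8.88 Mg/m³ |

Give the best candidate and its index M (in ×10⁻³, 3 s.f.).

option C, M = 4.72×10⁻³

In SI units:
  option X: E = 190.0 GPa, ρ = 7897 kg/m³
  option R: E = 106.5 GPa, ρ = 7232 kg/m³
  option C: E = 10.00 GPa, ρ = 670.0 kg/m³
  option J: E = 117.4 GPa, ρ = 8880 kg/m³
  option C: M = 4.72×10⁻³
  option X: M = 1.75×10⁻³
  option R: M = 1.43×10⁻³
  option J: M = 1.22×10⁻³
The maximum is for option C.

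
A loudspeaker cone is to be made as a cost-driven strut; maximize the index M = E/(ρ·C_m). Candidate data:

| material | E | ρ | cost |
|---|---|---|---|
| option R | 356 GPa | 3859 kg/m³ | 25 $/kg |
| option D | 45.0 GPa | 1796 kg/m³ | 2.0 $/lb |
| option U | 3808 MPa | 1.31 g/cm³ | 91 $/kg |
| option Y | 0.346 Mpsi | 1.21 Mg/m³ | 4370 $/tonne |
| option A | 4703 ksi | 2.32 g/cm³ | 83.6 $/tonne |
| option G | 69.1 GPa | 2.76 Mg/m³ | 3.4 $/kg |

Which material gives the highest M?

Convert each candidate to consistent units, then evaluate M:
  option R: E = 356.0 GPa, ρ = 3859 kg/m³, cost = 25.00 $/kg
  option D: E = 45.00 GPa, ρ = 1796 kg/m³, cost = 4.409 $/kg
  option U: E = 3.808 GPa, ρ = 1310 kg/m³, cost = 91.00 $/kg
  option Y: E = 2.386 GPa, ρ = 1210 kg/m³, cost = 4.370 $/kg
  option A: E = 32.43 GPa, ρ = 2320 kg/m³, cost = 0.08360 $/kg
  option G: E = 69.10 GPa, ρ = 2760 kg/m³, cost = 3.400 $/kg
  option A: M = 167 MN·m per $
  option G: M = 7.36 MN·m per $
  option D: M = 5.68 MN·m per $
  option R: M = 3.69 MN·m per $
  option Y: M = 0.451 MN·m per $
  option U: M = 0.0319 MN·m per $
The maximum is for option A.

option A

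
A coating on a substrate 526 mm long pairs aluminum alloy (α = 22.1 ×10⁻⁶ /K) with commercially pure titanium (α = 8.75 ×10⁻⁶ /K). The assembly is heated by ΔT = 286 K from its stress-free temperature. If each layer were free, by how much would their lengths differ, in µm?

2010 µm

Δα = |22.1 − 8.75|×10⁻⁶/K = 13.4×10⁻⁶/K.
ΔL_mismatch = Δα·L·ΔT = 13.4×10⁻⁶ × 526.0 mm × 286.0 K = 2010 µm.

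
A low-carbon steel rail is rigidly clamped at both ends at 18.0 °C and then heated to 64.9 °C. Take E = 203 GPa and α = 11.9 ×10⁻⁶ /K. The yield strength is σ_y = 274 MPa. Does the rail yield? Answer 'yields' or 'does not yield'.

ΔT = 46.90 K. Constrained thermal stress σ = E·α·ΔT = 203.0×10³ MPa × 11.9×10⁻⁶ × 46.90 = 113 MPa (compressive).
Compare to σ_y = 274 MPa: σ < σ_y, so it does not yield.

does not yield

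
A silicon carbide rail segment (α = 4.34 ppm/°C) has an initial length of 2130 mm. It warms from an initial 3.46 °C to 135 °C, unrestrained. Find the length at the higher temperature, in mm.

ΔT = 135 − 3.46 = 131.5 K.
ΔL = α·L₀·ΔT = 4.34×10⁻⁶ × 2130 mm × 131.5 K = 1.22 mm.
L = L₀ + ΔL = 2130 + 1.22 = 2131.2 mm.

2131.2 mm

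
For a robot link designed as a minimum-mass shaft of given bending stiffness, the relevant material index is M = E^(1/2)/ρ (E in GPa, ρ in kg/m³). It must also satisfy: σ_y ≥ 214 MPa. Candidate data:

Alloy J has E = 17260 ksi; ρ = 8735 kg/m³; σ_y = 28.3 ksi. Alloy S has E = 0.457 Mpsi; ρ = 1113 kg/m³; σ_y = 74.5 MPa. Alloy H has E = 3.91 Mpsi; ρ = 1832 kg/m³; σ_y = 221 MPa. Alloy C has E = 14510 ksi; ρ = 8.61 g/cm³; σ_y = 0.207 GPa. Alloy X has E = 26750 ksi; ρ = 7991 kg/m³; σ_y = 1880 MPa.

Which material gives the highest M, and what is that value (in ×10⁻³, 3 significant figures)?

Screen on constraints: σ_y ≥ 214 MPa. Survivors: alloy H, alloy X.
In SI units:
  alloy H: E = 26.96 GPa, ρ = 1832 kg/m³
  alloy X: E = 184.4 GPa, ρ = 7991 kg/m³
  alloy H: M = 2.83×10⁻³
  alloy X: M = 1.70×10⁻³
Alloy H has the largest M.

alloy H, M = 2.83×10⁻³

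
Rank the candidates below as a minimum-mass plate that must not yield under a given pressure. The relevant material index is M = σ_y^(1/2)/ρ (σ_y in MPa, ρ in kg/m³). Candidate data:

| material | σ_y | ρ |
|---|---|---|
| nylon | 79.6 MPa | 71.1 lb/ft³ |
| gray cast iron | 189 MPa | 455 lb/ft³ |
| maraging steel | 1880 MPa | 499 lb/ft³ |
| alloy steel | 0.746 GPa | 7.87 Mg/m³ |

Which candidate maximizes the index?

In SI units:
  nylon: σ_y = 79.60 MPa, ρ = 1139 kg/m³
  gray cast iron: σ_y = 189.0 MPa, ρ = 7288 kg/m³
  maraging steel: σ_y = 1880 MPa, ρ = 7993 kg/m³
  alloy steel: σ_y = 746.0 MPa, ρ = 7870 kg/m³
  nylon: M = 7.83×10⁻³
  maraging steel: M = 5.42×10⁻³
  alloy steel: M = 3.47×10⁻³
  gray cast iron: M = 1.89×10⁻³
The maximum is for nylon.

nylon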